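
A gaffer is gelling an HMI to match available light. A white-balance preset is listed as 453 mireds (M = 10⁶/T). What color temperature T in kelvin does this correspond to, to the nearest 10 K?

T = 10⁶ / 453 = 2207.51 K → 2210 K.

2210 K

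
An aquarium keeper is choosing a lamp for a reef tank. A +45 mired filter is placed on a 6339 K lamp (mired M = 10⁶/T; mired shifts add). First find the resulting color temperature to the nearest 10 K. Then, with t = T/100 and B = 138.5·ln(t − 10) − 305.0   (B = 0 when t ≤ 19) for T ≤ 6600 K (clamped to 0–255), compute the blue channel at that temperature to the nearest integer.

M_in = 10⁶/6339 = 157.75; M_out = 157.75 + (+45) = 202.75.
T_out = 10⁶/202.75 = 4932.1 K → 4930 K; t = 49.3.
B = 138.5·ln(49.3 − 10) − 305.0 = 138.5·ln 39.3 − 305.0 = 138.5·3.6712 − 305.0 = 203.465.
Rounded: 203.

203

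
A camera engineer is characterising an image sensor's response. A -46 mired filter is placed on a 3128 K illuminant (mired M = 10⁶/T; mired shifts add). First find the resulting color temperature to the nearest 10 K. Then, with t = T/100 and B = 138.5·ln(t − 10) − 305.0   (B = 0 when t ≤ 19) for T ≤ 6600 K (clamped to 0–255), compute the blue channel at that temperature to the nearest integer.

149

M_in = 10⁶/3128 = 319.69; M_out = 319.69 + (-46) = 273.69.
T_out = 10⁶/273.69 = 3653.7 K → 3650 K; t = 36.5.
B = 138.5·ln(36.5 − 10) − 305.0 = 138.5·ln 26.5 − 305.0 = 138.5·3.2771 − 305.0 = 148.885.
Rounded: 149.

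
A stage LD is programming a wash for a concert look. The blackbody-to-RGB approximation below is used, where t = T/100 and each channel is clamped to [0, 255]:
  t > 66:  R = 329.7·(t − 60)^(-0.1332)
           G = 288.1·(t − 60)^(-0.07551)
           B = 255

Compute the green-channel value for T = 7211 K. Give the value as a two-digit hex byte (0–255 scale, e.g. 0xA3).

0xEF

t = 7211/100 = 72.11; the t > 66 branch applies.
G = 288.1·(72.11 − 60)^(-0.07551) = 288.1·12.11^(-0.07551) = 288.1·0.82835 = 238.646.
Rounded: 239; in hex, 0xEF.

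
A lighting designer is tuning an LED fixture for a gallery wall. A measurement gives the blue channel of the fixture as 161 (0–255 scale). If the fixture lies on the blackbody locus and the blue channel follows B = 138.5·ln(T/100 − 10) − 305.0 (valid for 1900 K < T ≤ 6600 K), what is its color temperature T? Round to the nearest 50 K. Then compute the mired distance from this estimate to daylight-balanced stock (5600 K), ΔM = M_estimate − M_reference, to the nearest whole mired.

+78 mireds

ln(t − 10) = (161 + 305.0) / 138.5 = 3.3646.
t − 10 = e^3.3646 = 28.923, so t = 38.923.
T = 100·t = 3892 K → 3900 K to the nearest 50 K.
M_estimate = 10⁶/3900 = 256.41; M_reference = 10⁶/5600 = 178.57.
ΔM = 256.41 − 178.57 = 77.84 → +78 mireds.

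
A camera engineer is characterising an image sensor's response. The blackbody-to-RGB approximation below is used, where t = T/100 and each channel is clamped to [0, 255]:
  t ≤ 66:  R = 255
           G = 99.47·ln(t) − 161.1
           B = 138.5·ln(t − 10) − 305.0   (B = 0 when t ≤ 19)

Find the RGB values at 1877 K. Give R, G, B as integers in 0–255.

R=255, G=131, B=0

t = 1877/100 = 18.77; the t ≤ 66 branch applies.
R = 255 by definition for t ≤ 66.
G = 99.47·ln 18.77 − 161.1 = 99.47·2.9323 − 161.1 = 130.572.
t = 18.77 ≤ 19, so B = 0.
Rounded: (255, 131, 0).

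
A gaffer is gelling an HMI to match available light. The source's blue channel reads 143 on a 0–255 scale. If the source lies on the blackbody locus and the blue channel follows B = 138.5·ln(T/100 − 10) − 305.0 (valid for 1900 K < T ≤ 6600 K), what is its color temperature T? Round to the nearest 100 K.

3500 K

ln(t − 10) = (143 + 305.0) / 138.5 = 3.2347.
t − 10 = e^3.2347 = 25.398, so t = 35.398.
T = 100·t = 3540 K → 3500 K to the nearest 100 K.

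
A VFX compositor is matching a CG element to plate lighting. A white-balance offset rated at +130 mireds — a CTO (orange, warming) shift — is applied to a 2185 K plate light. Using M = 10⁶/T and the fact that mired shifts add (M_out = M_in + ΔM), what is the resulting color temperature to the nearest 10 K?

1700 K

M_in = 10⁶/2185 = 457.67 mireds.
M_out = 457.67 + (+130) = 587.67 mireds.
T_out = 10⁶/587.67 = 1701.6 K → 1700 K.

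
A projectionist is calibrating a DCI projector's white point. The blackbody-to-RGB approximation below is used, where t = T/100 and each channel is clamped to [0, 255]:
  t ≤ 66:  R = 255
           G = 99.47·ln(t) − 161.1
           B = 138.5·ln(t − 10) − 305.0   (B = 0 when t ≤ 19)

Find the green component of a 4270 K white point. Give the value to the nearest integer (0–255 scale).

t = 4270/100 = 42.7; the t ≤ 66 branch applies.
G = 99.47·ln 42.7 − 161.1 = 99.47·3.7542 − 161.1 = 212.330.
Rounded: 212.

212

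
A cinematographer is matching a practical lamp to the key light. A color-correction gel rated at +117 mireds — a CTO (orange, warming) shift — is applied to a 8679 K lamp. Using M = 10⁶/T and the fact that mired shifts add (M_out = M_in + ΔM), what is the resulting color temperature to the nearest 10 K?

4310 K

M_in = 10⁶/8679 = 115.22 mireds.
M_out = 115.22 + (+117) = 232.22 mireds.
T_out = 10⁶/232.22 = 4306.2 K → 4310 K.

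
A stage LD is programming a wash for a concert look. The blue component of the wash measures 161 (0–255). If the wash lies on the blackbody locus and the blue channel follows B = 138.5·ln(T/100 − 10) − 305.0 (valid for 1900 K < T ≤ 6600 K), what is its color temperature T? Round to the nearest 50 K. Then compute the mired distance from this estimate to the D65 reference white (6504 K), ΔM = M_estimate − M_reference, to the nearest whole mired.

+103 mireds

ln(t − 10) = (161 + 305.0) / 138.5 = 3.3646.
t − 10 = e^3.3646 = 28.923, so t = 38.923.
T = 100·t = 3892 K → 3900 K to the nearest 50 K.
M_estimate = 10⁶/3900 = 256.41; M_reference = 10⁶/6504 = 153.75.
ΔM = 256.41 − 153.75 = 102.66 → +103 mireds.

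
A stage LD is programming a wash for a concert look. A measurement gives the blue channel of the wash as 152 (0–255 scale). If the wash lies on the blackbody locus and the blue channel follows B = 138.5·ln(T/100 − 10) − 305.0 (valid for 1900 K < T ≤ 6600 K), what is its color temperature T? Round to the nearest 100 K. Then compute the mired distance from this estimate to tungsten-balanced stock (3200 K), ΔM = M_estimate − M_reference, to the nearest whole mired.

ln(t − 10) = (152 + 305.0) / 138.5 = 3.2996.
t − 10 = e^3.2996 = 27.103, so t = 37.103.
T = 100·t = 3710 K → 3700 K to the nearest 100 K.
M_estimate = 10⁶/3700 = 270.27; M_reference = 10⁶/3200 = 312.50.
ΔM = 270.27 − 312.50 = -42.23 → -42 mireds.

-42 mireds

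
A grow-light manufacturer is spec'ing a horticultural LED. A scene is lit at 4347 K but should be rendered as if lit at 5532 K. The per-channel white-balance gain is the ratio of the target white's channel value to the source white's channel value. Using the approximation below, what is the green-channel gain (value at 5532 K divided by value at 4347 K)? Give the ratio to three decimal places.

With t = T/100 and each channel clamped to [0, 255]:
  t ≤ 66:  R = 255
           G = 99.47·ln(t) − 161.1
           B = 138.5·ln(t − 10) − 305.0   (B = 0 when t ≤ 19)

At 4347 K (t = 43.47):
  G = 99.47·ln 43.47 − 161.1 = 99.47·3.7721 − 161.1 = 214.108.
At 5532 K (t = 55.32):
  G = 99.47·ln 55.32 − 161.1 = 99.47·4.0131 − 161.1 = 238.086.
Gain = 238.086 / 214.108 = 1.1120 → 1.112.

1.112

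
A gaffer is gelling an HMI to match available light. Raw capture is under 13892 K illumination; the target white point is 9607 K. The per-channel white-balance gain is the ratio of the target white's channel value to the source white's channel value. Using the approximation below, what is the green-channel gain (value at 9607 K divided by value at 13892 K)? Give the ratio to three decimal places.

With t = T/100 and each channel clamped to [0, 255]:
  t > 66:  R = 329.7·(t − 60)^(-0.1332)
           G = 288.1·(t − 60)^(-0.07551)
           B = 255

At 13892 K (t = 138.92):
  G = 288.1·(138.92 − 60)^(-0.07551) = 288.1·78.92^(-0.07551) = 288.1·0.71902 = 207.151.
At 9607 K (t = 96.07):
  G = 288.1·(96.07 − 60)^(-0.07551) = 288.1·36.07^(-0.07551) = 288.1·0.76282 = 219.767.
Gain = 219.767 / 207.151 = 1.0609 → 1.061.

1.061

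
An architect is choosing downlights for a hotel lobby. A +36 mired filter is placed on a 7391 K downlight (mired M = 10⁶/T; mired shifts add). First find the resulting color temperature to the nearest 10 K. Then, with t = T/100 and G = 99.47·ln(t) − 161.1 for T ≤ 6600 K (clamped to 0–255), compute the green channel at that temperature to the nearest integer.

243

M_in = 10⁶/7391 = 135.30; M_out = 135.30 + (+36) = 171.30.
T_out = 10⁶/171.30 = 5837.7 K → 5840 K; t = 58.4.
G = 99.47·ln 58.4 − 161.1 = 99.47·4.0673 − 161.1 = 243.476.
Rounded: 243.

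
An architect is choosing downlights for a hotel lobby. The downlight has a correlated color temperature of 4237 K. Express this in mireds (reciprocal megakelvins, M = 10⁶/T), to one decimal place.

236.0 mireds

M = 10⁶ / 4237 = 236.016 → 236.0 mireds.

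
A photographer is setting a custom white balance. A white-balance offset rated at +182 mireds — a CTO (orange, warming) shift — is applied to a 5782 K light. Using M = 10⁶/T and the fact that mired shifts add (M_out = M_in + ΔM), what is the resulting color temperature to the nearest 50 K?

M_in = 10⁶/5782 = 172.95 mireds.
M_out = 172.95 + (+182) = 354.95 mireds.
T_out = 10⁶/354.95 = 2817.3 K → 2800 K.

2800 K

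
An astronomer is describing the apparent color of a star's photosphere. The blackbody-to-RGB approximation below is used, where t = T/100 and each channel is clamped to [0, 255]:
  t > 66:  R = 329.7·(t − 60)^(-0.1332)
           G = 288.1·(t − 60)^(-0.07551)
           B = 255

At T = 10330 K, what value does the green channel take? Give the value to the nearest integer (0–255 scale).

t = 10330/100 = 103.3; the t > 66 branch applies.
G = 288.1·(103.3 − 60)^(-0.07551) = 288.1·43.3^(-0.07551) = 288.1·0.75237 = 216.756.
Rounded: 217.

217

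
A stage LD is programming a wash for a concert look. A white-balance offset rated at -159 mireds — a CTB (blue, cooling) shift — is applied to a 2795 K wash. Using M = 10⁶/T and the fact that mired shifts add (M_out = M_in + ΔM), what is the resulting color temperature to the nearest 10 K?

5030 K

M_in = 10⁶/2795 = 357.78 mireds.
M_out = 357.78 + (-159) = 198.78 mireds.
T_out = 10⁶/198.78 = 5030.6 K → 5030 K.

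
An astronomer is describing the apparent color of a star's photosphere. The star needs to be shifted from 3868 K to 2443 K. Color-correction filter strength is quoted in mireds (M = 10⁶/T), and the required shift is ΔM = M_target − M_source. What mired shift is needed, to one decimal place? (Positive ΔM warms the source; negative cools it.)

+150.8 mireds

M_source = 10⁶/3868 = 258.532; M_target = 10⁶/2443 = 409.333.
ΔM = 409.333 − 258.532 = 150.801 → +150.8 mireds, a warming shift.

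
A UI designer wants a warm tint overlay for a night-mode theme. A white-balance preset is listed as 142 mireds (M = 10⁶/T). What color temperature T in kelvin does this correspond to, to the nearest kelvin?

7042 K

T = 10⁶ / 142 = 7042.25 K → 7042 K.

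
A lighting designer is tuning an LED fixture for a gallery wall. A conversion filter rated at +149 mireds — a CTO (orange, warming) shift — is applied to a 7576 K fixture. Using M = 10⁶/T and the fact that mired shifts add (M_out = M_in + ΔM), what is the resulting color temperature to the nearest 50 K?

3550 K

M_in = 10⁶/7576 = 132.00 mireds.
M_out = 132.00 + (+149) = 281.00 mireds.
T_out = 10⁶/281.00 = 3558.8 K → 3550 K.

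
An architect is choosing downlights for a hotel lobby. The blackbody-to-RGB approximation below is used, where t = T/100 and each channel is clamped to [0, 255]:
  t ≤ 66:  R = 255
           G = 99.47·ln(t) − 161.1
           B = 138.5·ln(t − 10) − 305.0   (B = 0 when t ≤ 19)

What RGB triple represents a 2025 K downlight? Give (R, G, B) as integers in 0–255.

t = 2025/100 = 20.25; the t ≤ 66 branch applies.
R = 255 by definition for t ≤ 66.
G = 99.47·ln 20.25 − 161.1 = 99.47·3.0082 − 161.1 = 138.121.
B = 138.5·ln(20.25 − 10) − 305.0 = 138.5·ln 10.25 − 305.0 = 138.5·2.3273 − 305.0 = 17.328.
Rounded: (255, 138, 17).

(255, 138, 17)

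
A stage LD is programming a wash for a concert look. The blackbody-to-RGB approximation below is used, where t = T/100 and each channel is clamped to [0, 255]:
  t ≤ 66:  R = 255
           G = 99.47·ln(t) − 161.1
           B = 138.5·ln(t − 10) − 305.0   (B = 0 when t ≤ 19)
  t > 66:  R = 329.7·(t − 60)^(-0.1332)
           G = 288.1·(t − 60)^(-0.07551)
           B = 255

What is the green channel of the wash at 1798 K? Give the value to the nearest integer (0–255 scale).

126

t = 1798/100 = 17.98; the t ≤ 66 branch applies.
G = 99.47·ln 17.98 − 161.1 = 99.47·2.8893 − 161.1 = 126.295.
Rounded: 126.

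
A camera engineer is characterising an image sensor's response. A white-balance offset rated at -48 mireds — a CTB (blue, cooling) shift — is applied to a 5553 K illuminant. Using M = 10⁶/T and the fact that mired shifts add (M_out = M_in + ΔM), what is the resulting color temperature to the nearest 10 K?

M_in = 10⁶/5553 = 180.08 mireds.
M_out = 180.08 + (-48) = 132.08 mireds.
T_out = 10⁶/132.08 = 7571.0 K → 7570 K.

7570 K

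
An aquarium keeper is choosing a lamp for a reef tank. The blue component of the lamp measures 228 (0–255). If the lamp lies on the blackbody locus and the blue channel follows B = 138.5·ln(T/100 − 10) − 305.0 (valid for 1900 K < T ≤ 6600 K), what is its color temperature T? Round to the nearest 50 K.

ln(t − 10) = (228 + 305.0) / 138.5 = 3.8484.
t − 10 = e^3.8484 = 46.917, so t = 56.917.
T = 100·t = 5692 K → 5700 K to the nearest 50 K.

5700 K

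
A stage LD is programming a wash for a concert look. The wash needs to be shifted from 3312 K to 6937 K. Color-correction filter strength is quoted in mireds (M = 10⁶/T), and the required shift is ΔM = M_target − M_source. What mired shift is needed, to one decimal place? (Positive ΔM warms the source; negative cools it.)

-157.8 mireds

M_source = 10⁶/3312 = 301.932; M_target = 10⁶/6937 = 144.155.
ΔM = 144.155 − 301.932 = -157.778 → -157.8 mireds, a cooling shift.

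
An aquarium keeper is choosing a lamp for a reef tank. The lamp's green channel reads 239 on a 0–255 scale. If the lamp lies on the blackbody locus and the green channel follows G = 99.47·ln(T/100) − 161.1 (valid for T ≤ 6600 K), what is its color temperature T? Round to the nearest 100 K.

5600 K

ln t = (239 + 161.1) / 99.47 = 4.0223.
t = e^4.0223 = 55.830.
T = 100·t = 5583 K → 5600 K to the nearest 100 K.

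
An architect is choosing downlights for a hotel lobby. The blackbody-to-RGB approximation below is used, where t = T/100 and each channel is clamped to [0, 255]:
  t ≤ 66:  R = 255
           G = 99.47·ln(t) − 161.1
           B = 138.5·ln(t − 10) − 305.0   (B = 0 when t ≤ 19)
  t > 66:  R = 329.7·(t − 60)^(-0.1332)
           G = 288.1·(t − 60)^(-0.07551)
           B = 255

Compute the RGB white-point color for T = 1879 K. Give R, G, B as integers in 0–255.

t = 1879/100 = 18.79; the t ≤ 66 branch applies.
R = 255 by definition for t ≤ 66.
G = 99.47·ln 18.79 − 161.1 = 99.47·2.9333 − 161.1 = 130.678.
t = 18.79 ≤ 19, so B = 0.
Rounded: (255, 131, 0).

R=255, G=131, B=0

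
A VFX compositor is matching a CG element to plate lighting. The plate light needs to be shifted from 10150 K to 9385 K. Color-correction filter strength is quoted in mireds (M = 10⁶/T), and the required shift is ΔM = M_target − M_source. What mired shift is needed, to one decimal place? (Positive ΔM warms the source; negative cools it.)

M_source = 10⁶/10150 = 98.522; M_target = 10⁶/9385 = 106.553.
ΔM = 106.553 − 98.522 = 8.031 → +8.0 mireds, a warming shift.

+8.0 mireds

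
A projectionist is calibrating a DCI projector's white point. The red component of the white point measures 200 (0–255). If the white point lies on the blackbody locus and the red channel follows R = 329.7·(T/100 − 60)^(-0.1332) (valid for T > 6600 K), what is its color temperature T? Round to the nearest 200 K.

10200 K

(t − 60)^(-0.1332) = 200/329.7 = 0.60661.
t − 60 = 0.60661^(1/-0.1332) = 0.60661^(-7.508) = 42.638, so t = 102.638.
T = 100·t = 10264 K → 10200 K to the nearest 200 K.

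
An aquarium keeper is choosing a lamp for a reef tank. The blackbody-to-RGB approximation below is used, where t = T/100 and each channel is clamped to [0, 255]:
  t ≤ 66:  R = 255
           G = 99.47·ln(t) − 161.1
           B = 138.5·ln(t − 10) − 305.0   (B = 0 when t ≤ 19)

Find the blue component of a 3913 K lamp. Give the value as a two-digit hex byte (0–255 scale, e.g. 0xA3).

0xA2

t = 3913/100 = 39.13; the t ≤ 66 branch applies.
B = 138.5·ln(39.13 − 10) − 305.0 = 138.5·ln 29.13 − 305.0 = 138.5·3.3718 − 305.0 = 161.990.
Rounded: 162; in hex, 0xA2.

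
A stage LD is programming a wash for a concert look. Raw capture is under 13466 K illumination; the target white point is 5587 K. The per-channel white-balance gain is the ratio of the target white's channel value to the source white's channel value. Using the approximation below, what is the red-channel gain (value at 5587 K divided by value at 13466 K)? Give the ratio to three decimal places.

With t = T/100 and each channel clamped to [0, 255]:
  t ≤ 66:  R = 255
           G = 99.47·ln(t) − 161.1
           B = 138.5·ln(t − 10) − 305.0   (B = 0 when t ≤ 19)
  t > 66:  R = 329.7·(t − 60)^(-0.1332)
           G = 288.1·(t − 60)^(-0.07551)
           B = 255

1.374

At 13466 K (t = 134.66):
  R = 329.7·(134.66 − 60)^(-0.1332) = 329.7·74.66^(-0.1332) = 329.7·0.56300 = 185.620.
At 5587 K (t = 55.87):
  R = 255 by definition for t ≤ 66.
Gain = 255.000 / 185.620 = 1.3738 → 1.374.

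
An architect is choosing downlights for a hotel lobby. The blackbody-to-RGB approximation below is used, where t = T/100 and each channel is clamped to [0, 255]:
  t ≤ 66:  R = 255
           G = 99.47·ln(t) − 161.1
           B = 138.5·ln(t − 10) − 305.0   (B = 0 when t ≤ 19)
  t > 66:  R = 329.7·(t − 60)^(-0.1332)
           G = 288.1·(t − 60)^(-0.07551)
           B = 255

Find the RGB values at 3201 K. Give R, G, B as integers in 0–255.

R=255, G=184, B=123

t = 3201/100 = 32.01; the t ≤ 66 branch applies.
R = 255 by definition for t ≤ 66.
G = 99.47·ln 32.01 − 161.1 = 99.47·3.4660 − 161.1 = 183.668.
B = 138.5·ln(32.01 − 10) − 305.0 = 138.5·ln 22.01 − 305.0 = 138.5·3.0915 − 305.0 = 123.172.
Rounded: (255, 184, 123).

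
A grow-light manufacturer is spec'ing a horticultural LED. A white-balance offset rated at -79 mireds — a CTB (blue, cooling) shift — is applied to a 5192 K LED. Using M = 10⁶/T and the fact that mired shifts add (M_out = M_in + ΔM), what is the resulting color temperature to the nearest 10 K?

M_in = 10⁶/5192 = 192.60 mireds.
M_out = 192.60 + (-79) = 113.60 mireds.
T_out = 10⁶/113.60 = 8802.5 K → 8800 K.

8800 K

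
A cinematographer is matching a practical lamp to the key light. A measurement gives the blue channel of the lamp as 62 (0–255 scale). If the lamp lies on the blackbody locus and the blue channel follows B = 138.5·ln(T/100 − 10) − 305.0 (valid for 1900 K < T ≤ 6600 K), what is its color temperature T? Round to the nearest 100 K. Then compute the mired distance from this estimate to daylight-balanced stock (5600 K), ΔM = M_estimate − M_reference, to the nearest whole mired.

+238 mireds

ln(t − 10) = (62 + 305.0) / 138.5 = 2.6498.
t − 10 = e^2.6498 = 14.151, so t = 24.151.
T = 100·t = 2415 K → 2400 K to the nearest 100 K.
M_estimate = 10⁶/2400 = 416.67; M_reference = 10⁶/5600 = 178.57.
ΔM = 416.67 − 178.57 = 238.10 → +238 mireds.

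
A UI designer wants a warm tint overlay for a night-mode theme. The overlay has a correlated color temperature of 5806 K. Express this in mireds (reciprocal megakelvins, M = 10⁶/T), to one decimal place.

172.2 mireds

M = 10⁶ / 5806 = 172.236 → 172.2 mireds.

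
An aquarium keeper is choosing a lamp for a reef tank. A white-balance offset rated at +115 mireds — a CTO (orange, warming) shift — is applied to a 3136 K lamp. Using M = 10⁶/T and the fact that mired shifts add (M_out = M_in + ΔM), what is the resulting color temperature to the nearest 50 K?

2300 K

M_in = 10⁶/3136 = 318.88 mireds.
M_out = 318.88 + (+115) = 433.88 mireds.
T_out = 10⁶/433.88 = 2304.8 K → 2300 K.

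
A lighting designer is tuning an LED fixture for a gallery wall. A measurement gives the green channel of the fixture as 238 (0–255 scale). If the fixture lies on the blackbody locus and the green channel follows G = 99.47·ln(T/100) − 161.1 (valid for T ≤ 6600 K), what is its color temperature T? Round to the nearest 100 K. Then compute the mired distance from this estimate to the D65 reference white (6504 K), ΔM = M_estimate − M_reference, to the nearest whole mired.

ln t = (238 + 161.1) / 99.47 = 4.0123.
t = e^4.0123 = 55.272.
T = 100·t = 5527 K → 5500 K to the nearest 100 K.
M_estimate = 10⁶/5500 = 181.82; M_reference = 10⁶/6504 = 153.75.
ΔM = 181.82 − 153.75 = 28.07 → +28 mireds.

+28 mireds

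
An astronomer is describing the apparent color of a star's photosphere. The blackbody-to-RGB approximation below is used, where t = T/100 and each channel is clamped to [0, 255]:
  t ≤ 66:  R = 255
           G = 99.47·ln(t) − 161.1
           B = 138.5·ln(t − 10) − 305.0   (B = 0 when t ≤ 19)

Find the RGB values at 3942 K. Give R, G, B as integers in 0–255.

R=255, G=204, B=163

t = 3942/100 = 39.42; the t ≤ 66 branch applies.
R = 255 by definition for t ≤ 66.
G = 99.47·ln 39.42 − 161.1 = 99.47·3.6743 − 161.1 = 204.380.
B = 138.5·ln(39.42 − 10) − 305.0 = 138.5·ln 29.42 − 305.0 = 138.5·3.3817 − 305.0 = 163.362.
Rounded: (255, 204, 163).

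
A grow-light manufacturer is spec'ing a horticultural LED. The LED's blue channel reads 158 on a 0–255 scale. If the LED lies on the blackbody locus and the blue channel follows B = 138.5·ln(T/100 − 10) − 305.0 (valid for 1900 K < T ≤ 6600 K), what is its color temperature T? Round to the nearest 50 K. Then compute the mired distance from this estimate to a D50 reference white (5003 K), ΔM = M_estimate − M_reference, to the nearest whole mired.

+60 mireds

ln(t − 10) = (158 + 305.0) / 138.5 = 3.3430.
t − 10 = e^3.3430 = 28.303, so t = 38.303.
T = 100·t = 3830 K → 3850 K to the nearest 50 K.
M_estimate = 10⁶/3850 = 259.74; M_reference = 10⁶/5003 = 199.88.
ΔM = 259.74 − 199.88 = 59.86 → +60 mireds.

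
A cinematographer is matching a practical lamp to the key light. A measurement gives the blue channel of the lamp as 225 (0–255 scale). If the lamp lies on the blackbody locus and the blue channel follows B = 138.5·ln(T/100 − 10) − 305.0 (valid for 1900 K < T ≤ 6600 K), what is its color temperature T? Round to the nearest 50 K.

ln(t − 10) = (225 + 305.0) / 138.5 = 3.8267.
t − 10 = e^3.8267 = 45.911, so t = 55.911.
T = 100·t = 5591 K → 5600 K to the nearest 50 K.

5600 K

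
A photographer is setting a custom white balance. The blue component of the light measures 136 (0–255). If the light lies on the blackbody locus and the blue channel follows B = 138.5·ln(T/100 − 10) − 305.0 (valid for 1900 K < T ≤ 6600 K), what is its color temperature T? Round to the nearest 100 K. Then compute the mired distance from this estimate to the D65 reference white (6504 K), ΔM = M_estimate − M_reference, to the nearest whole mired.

ln(t − 10) = (136 + 305.0) / 138.5 = 3.1841.
t − 10 = e^3.1841 = 24.146, so t = 34.146.
T = 100·t = 3415 K → 3400 K to the nearest 100 K.
M_estimate = 10⁶/3400 = 294.12; M_reference = 10⁶/6504 = 153.75.
ΔM = 294.12 − 153.75 = 140.37 → +140 mireds.

+140 mireds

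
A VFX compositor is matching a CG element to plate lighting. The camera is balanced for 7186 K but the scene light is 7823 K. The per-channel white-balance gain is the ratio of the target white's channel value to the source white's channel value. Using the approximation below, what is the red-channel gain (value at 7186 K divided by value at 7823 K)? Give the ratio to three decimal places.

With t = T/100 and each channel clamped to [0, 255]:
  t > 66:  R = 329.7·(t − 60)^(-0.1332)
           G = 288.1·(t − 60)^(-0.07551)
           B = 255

At 7823 K (t = 78.23):
  R = 329.7·(78.23 − 60)^(-0.1332) = 329.7·18.23^(-0.1332) = 329.7·0.67930 = 223.966.
At 7186 K (t = 71.86):
  R = 329.7·(71.86 − 60)^(-0.1332) = 329.7·11.86^(-0.1332) = 329.7·0.71934 = 237.165.
Gain = 237.165 / 223.966 = 1.0589 → 1.059.

1.059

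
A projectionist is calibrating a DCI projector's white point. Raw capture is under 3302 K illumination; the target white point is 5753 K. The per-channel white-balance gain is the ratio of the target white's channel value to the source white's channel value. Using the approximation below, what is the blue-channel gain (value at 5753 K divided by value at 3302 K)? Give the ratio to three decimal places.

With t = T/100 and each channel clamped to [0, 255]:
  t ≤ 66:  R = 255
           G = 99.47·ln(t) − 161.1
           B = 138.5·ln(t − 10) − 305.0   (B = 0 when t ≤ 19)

At 3302 K (t = 33.02):
  B = 138.5·ln(33.02 − 10) − 305.0 = 138.5·ln 23.02 − 305.0 = 138.5·3.1364 − 305.0 = 129.386.
At 5753 K (t = 57.53):
  B = 138.5·ln(57.53 − 10) − 305.0 = 138.5·ln 47.53 − 305.0 = 138.5·3.8614 − 305.0 = 229.799.
Gain = 229.799 / 129.386 = 1.7761 → 1.776.

1.776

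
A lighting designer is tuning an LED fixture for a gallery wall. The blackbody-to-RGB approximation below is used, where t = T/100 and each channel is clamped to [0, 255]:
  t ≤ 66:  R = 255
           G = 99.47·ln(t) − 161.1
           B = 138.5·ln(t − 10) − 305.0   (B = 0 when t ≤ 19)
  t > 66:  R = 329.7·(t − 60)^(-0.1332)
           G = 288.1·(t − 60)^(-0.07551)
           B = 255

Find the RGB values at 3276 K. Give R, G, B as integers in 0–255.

t = 3276/100 = 32.76; the t ≤ 66 branch applies.
R = 255 by definition for t ≤ 66.
G = 99.47·ln 32.76 − 161.1 = 99.47·3.4892 − 161.1 = 185.972.
B = 138.5·ln(32.76 − 10) − 305.0 = 138.5·ln 22.76 − 305.0 = 138.5·3.1250 − 305.0 = 127.813.
Rounded: (255, 186, 128).

R=255, G=186, B=128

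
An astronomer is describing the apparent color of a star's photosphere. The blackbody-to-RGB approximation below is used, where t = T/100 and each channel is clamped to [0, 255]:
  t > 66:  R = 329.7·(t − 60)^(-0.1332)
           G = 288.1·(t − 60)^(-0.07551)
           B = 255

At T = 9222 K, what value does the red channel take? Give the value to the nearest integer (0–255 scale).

t = 9222/100 = 92.22; the t > 66 branch applies.
R = 329.7·(92.22 − 60)^(-0.1332) = 329.7·32.22^(-0.1332) = 329.7·0.62968 = 207.604.
Rounded: 208.

208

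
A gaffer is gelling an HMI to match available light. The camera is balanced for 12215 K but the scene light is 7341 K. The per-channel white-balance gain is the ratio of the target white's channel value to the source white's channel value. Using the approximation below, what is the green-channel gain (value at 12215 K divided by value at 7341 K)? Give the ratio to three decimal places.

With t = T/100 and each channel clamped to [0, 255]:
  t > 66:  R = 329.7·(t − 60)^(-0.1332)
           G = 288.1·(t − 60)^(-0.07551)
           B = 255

0.891

At 7341 K (t = 73.41):
  G = 288.1·(73.41 − 60)^(-0.07551) = 288.1·13.41^(-0.07551) = 288.1·0.82199 = 236.816.
At 12215 K (t = 122.15):
  G = 288.1·(122.15 − 60)^(-0.07551) = 288.1·62.15^(-0.07551) = 288.1·0.73211 = 210.921.
Gain = 210.921 / 236.816 = 0.8907 → 0.891.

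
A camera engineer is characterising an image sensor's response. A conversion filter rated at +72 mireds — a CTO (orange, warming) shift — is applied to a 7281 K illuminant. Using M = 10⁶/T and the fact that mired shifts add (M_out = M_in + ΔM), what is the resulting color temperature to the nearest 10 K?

M_in = 10⁶/7281 = 137.34 mireds.
M_out = 137.34 + (+72) = 209.34 mireds.
T_out = 10⁶/209.34 = 4776.8 K → 4780 K.

4780 K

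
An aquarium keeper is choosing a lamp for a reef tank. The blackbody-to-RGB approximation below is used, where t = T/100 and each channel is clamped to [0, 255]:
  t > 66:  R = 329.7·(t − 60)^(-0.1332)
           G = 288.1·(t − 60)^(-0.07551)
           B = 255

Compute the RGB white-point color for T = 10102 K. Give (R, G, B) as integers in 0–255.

(201, 218, 255)

t = 10102/100 = 101.02; the t > 66 branch applies.
R = 329.7·(101.02 − 60)^(-0.1332) = 329.7·41.02^(-0.1332) = 329.7·0.60975 = 201.033.
G = 288.1·(101.02 − 60)^(-0.07551) = 288.1·41.02^(-0.07551) = 288.1·0.75544 = 217.644.
B = 255 by definition for t > 66.
Rounded: (201, 218, 255).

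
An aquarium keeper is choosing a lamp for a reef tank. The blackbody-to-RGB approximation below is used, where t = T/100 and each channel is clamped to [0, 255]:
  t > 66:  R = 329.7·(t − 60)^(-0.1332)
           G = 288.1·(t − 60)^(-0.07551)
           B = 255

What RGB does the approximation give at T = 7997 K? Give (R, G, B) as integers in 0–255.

(221, 230, 255)

t = 7997/100 = 79.97; the t > 66 branch applies.
R = 329.7·(79.97 − 60)^(-0.1332) = 329.7·19.97^(-0.1332) = 329.7·0.67110 = 221.263.
G = 288.1·(79.97 − 60)^(-0.07551) = 288.1·19.97^(-0.07551) = 288.1·0.79764 = 229.801.
B = 255 by definition for t > 66.
Rounded: (221, 230, 255).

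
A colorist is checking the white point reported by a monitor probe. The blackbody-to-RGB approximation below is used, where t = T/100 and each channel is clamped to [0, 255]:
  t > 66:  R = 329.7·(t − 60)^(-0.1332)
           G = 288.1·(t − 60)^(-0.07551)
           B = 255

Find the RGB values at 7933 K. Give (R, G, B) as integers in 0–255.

t = 7933/100 = 79.33; the t > 66 branch applies.
R = 329.7·(79.33 − 60)^(-0.1332) = 329.7·19.33^(-0.1332) = 329.7·0.67402 = 222.225.
G = 288.1·(79.33 − 60)^(-0.07551) = 288.1·19.33^(-0.07551) = 288.1·0.79961 = 230.367.
B = 255 by definition for t > 66.
Rounded: (222, 230, 255).

(222, 230, 255)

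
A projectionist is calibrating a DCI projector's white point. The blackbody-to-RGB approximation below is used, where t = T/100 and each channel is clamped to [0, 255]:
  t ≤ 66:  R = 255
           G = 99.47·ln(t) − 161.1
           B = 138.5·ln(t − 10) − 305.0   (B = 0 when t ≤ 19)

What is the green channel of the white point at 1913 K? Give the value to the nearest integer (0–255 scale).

t = 1913/100 = 19.13; the t ≤ 66 branch applies.
G = 99.47·ln 19.13 − 161.1 = 99.47·2.9513 − 161.1 = 132.462.
Rounded: 132.

132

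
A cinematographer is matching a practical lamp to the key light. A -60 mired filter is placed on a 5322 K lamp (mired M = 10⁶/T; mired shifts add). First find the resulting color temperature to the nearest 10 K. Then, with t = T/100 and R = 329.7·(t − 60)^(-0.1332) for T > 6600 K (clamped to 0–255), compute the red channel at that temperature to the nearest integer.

224

M_in = 10⁶/5322 = 187.90; M_out = 187.90 + (-60) = 127.90.
T_out = 10⁶/127.90 = 7818.7 K → 7820 K; t = 78.2.
R = 329.7·(78.2 − 60)^(-0.1332) = 329.7·18.2^(-0.1332) = 329.7·0.67945 = 224.015.
Rounded: 224.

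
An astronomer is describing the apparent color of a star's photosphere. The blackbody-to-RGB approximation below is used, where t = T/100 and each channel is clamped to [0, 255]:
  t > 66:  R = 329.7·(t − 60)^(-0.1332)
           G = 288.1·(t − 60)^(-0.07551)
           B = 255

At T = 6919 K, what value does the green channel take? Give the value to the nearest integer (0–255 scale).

244

t = 6919/100 = 69.19; the t > 66 branch applies.
G = 288.1·(69.19 − 60)^(-0.07551) = 288.1·9.19^(-0.07551) = 288.1·0.84579 = 243.671.
Rounded: 244.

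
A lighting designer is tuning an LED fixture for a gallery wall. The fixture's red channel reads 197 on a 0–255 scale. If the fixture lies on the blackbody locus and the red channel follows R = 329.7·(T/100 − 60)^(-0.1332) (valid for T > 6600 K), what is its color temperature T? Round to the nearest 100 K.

(t − 60)^(-0.1332) = 197/329.7 = 0.59751.
t − 60 = 0.59751^(1/-0.1332) = 0.59751^(-7.508) = 47.761, so t = 107.761.
T = 100·t = 10776 K → 10800 K to the nearest 100 K.

10800 K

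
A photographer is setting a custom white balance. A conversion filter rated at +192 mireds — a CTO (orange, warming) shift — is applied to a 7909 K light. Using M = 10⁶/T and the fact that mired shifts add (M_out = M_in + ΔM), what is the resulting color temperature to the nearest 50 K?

3150 K

M_in = 10⁶/7909 = 126.44 mireds.
M_out = 126.44 + (+192) = 318.44 mireds.
T_out = 10⁶/318.44 = 3140.3 K → 3150 K.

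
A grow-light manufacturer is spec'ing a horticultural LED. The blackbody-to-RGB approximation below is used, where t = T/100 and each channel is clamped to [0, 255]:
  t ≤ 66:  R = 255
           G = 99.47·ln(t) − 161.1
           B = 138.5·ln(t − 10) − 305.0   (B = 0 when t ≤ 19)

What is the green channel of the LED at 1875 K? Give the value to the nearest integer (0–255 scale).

130

t = 1875/100 = 18.75; the t ≤ 66 branch applies.
G = 99.47·ln 18.75 − 161.1 = 99.47·2.9312 − 161.1 = 130.466.
Rounded: 130.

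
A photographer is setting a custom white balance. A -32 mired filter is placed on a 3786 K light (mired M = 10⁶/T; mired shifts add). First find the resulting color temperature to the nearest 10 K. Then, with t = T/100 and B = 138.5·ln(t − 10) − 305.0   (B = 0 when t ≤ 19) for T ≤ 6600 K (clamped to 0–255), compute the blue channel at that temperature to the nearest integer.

M_in = 10⁶/3786 = 264.13; M_out = 264.13 + (-32) = 232.13.
T_out = 10⁶/232.13 = 4307.9 K → 4310 K; t = 43.1.
B = 138.5·ln(43.1 − 10) − 305.0 = 138.5·ln 33.1 − 305.0 = 138.5·3.4995 − 305.0 = 179.685.
Rounded: 180.

180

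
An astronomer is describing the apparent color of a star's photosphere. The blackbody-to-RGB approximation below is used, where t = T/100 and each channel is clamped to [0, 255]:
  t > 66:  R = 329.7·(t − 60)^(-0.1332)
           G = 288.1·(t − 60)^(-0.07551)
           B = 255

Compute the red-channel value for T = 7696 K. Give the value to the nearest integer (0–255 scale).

t = 7696/100 = 76.96; the t > 66 branch applies.
R = 329.7·(76.96 − 60)^(-0.1332) = 329.7·16.96^(-0.1332) = 329.7·0.68587 = 226.131.
Rounded: 226.

226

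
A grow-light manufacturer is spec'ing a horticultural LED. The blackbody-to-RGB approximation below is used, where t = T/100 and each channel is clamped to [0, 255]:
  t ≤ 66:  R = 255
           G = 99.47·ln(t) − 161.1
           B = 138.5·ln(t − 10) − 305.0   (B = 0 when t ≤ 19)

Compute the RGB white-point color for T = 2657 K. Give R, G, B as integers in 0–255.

R=255, G=165, B=84

t = 2657/100 = 26.57; the t ≤ 66 branch applies.
R = 255 by definition for t ≤ 66.
G = 99.47·ln 26.57 − 161.1 = 99.47·3.2798 − 161.1 = 165.140.
B = 138.5·ln(26.57 − 10) − 305.0 = 138.5·ln 16.57 − 305.0 = 138.5·2.8076 − 305.0 = 83.852.
Rounded: (255, 165, 84).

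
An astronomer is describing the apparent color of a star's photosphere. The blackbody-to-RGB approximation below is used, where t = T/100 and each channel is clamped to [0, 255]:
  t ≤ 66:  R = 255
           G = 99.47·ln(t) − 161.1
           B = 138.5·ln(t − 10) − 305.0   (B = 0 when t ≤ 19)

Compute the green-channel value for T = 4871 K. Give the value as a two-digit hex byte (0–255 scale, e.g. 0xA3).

0xE1

t = 4871/100 = 48.71; the t ≤ 66 branch applies.
G = 99.47·ln 48.71 − 161.1 = 99.47·3.8859 − 161.1 = 225.429.
Rounded: 225; in hex, 0xE1.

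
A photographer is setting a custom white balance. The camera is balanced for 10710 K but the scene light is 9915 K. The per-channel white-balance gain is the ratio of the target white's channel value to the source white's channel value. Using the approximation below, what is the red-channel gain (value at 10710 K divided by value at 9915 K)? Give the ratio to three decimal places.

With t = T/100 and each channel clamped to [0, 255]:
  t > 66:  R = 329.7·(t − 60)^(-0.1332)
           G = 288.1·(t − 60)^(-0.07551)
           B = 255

0.976

At 9915 K (t = 99.15):
  R = 329.7·(99.15 − 60)^(-0.1332) = 329.7·39.15^(-0.1332) = 329.7·0.61355 = 202.287.
At 10710 K (t = 107.1):
  R = 329.7·(107.1 − 60)^(-0.1332) = 329.7·47.1^(-0.1332) = 329.7·0.59862 = 197.366.
Gain = 197.366 / 202.287 = 0.9757 → 0.976.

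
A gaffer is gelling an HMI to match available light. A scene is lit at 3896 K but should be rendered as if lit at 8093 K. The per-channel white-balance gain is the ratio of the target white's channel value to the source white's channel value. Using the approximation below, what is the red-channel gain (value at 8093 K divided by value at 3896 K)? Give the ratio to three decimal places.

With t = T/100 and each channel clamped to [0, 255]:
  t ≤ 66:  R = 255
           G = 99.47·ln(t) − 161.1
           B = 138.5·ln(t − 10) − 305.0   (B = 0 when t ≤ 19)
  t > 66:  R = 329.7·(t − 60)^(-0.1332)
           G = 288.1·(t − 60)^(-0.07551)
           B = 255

At 3896 K (t = 38.96):
  R = 255 by definition for t ≤ 66.
At 8093 K (t = 80.93):
  R = 329.7·(80.93 − 60)^(-0.1332) = 329.7·20.93^(-0.1332) = 329.7·0.66692 = 219.883.
Gain = 219.883 / 255.000 = 0.8623 → 0.862.

0.862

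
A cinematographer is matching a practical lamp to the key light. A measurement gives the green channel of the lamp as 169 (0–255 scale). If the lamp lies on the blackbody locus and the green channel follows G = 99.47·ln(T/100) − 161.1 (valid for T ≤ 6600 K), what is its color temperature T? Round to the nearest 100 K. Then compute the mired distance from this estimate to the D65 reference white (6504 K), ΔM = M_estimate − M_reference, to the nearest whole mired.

ln t = (169 + 161.1) / 99.47 = 3.3186.
t = e^3.3186 = 27.621.
T = 100·t = 2762 K → 2800 K to the nearest 100 K.
M_estimate = 10⁶/2800 = 357.14; M_reference = 10⁶/6504 = 153.75.
ΔM = 357.14 − 153.75 = 203.39 → +203 mireds.

+203 mireds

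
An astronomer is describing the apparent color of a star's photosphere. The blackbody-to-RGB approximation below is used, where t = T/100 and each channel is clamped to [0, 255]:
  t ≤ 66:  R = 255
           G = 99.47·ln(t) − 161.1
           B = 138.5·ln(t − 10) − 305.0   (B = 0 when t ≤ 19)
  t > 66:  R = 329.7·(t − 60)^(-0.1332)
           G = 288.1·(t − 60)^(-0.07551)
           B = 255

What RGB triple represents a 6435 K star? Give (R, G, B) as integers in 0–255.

(255, 253, 248)

t = 6435/100 = 64.35; the t ≤ 66 branch applies.
R = 255 by definition for t ≤ 66.
G = 99.47·ln 64.35 − 161.1 = 99.47·4.1643 − 161.1 = 253.127.
B = 138.5·ln(64.35 − 10) − 305.0 = 138.5·ln 54.35 − 305.0 = 138.5·3.9954 − 305.0 = 248.369.
Rounded: (255, 253, 248).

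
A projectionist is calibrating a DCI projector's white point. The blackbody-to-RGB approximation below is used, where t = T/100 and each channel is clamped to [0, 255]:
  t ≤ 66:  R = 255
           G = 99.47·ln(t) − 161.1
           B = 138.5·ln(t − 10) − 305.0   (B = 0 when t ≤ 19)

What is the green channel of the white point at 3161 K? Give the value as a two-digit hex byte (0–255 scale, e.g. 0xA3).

0xB6

t = 3161/100 = 31.61; the t ≤ 66 branch applies.
G = 99.47·ln 31.61 − 161.1 = 99.47·3.4535 − 161.1 = 182.417.
Rounded: 182; in hex, 0xB6.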